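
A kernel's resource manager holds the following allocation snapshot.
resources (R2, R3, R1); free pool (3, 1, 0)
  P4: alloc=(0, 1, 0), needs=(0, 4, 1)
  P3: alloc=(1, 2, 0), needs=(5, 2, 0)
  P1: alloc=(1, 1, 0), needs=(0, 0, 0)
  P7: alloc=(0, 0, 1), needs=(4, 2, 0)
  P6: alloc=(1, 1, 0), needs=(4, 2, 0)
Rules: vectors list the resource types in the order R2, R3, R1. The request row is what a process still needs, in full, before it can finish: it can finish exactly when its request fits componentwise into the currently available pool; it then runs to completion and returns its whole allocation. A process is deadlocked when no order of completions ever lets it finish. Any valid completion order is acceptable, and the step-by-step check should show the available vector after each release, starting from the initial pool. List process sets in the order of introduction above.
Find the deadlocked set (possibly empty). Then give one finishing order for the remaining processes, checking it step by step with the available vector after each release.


The deadlocked set is empty.
Key observation: no deadlock: P1 fits now, and the freed resources carry the rest through.
One completion order for the rest: P1, P6, P7, P3, P4. Check, step by step:
  pool = (3, 1, 0)
  run P1 (needs (0, 0, 0), free (3, 1, 0)); after release of (1, 1, 0) the pool is (4, 2, 0)
  run P6 (needs (4, 2, 0), free (4, 2, 0)); after release of (1, 1, 0) the pool is (5, 3, 0)
  run P7 (needs (4, 2, 0), free (5, 3, 0)); after release of (0, 0, 1) the pool is (5, 3, 1)
  run P3 (needs (5, 2, 0), free (5, 3, 1)); after release of (1, 2, 0) the pool is (6, 5, 1)
  run P4 (needs (0, 4, 1), free (6, 5, 1)); after release of (0, 1, 0) the pool is (6, 6, 1)


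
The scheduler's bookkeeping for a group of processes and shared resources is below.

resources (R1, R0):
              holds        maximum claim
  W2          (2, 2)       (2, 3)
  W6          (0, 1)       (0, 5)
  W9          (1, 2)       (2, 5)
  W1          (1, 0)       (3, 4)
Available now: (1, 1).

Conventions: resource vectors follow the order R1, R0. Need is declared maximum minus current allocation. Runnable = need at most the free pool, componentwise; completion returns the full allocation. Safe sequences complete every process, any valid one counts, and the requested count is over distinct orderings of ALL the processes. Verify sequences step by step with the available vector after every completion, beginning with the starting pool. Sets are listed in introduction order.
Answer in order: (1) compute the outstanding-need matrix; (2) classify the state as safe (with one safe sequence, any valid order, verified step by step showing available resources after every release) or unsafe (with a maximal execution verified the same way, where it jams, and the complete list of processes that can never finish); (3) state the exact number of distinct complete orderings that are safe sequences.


(1) Need matrix, components ordered R1, R0:
  W2: (0, 1)
  W6: (0, 4)
  W9: (1, 3)
  W1: (2, 4)
(2) The state is SAFE; one workable sequence: W2, W9, W1, W6.
Key observation: the first exact fit in this order is W2 — it needs (0, 1) with (1, 1) free, meeting a requested resource to the last unit.
Walking it through:
  pool = (1, 1)
  run W2 (needs (0, 1), free (1, 1)); after release of (2, 2) the pool is (3, 3)
  run W9 (needs (1, 3), free (3, 3)); after release of (1, 2) the pool is (4, 5)
  run W1 (needs (2, 4), free (4, 5)); after release of (1, 0) the pool is (5, 5)
  run W6 (needs (0, 4), free (5, 5)); after release of (0, 1) the pool is (5, 6)
(3) Exactly 2 of the possible complete orderings are safe sequences.


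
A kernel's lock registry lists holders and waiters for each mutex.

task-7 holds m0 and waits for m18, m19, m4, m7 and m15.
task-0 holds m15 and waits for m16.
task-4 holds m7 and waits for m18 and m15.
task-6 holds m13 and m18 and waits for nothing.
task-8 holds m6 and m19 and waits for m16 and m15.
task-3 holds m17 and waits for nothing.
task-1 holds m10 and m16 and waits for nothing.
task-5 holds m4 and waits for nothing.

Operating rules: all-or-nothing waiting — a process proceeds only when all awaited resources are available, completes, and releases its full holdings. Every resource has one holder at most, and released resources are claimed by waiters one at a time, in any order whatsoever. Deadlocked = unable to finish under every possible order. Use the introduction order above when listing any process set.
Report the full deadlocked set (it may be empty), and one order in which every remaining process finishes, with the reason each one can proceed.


Nothing here is deadlocked.
Key observation: the waits form no ring: some process can always run, and its releases unblock the others one by one.
The rest can finish in the order task-6, task-1, task-5, task-0, task-4, task-3, task-8, task-7.
Step-by-step check:
  task-6: no waits; runs immediately, freeing m13 and m18
  task-1: no waits; runs immediately, freeing m10 and m16
  task-5: no waits; runs immediately, freeing m4
  task-0: everything it awaited (m16) is free; runs, freeing m15
  task-4: everything it awaited (m18 and m15) is free; runs, freeing m7
  task-3: no waits; runs immediately, freeing m17
  task-8: everything it awaited (m16 and m15) is free; runs, freeing m6 and m19
  task-7: everything it awaited (m18, m19, m4, m7 and m15) is free; runs, freeing m0


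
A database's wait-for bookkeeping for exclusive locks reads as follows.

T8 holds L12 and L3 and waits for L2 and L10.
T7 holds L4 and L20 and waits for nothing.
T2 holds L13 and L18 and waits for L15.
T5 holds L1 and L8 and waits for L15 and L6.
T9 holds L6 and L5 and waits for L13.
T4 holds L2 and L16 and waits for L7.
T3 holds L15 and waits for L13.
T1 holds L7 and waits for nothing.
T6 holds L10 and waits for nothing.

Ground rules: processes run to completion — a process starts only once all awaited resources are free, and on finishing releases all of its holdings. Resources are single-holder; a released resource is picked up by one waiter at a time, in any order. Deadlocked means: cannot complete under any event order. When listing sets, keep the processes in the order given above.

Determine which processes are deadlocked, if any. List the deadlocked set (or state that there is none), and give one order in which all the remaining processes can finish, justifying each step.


The deadlocked set is T2, T5, T9 and T3.
Key observation: the wait chain closes on itself along T2 -> T3 -> T2; T5 and T9 wait into the deadlock from upstream.
A valid finishing order for the others: T6, T7, T1, T4, T8.
Verifying each step:
  T6 waits on nothing -> runs at once and releases L10
  T7 waits on nothing -> runs at once and releases L4 and L20
  T1 waits on nothing -> runs at once and releases L7
  T4: everything it awaited (L7) is free; runs, freeing L2 and L16
  T8: everything it awaited (L2 and L10) is free; runs, freeing L12 and L3


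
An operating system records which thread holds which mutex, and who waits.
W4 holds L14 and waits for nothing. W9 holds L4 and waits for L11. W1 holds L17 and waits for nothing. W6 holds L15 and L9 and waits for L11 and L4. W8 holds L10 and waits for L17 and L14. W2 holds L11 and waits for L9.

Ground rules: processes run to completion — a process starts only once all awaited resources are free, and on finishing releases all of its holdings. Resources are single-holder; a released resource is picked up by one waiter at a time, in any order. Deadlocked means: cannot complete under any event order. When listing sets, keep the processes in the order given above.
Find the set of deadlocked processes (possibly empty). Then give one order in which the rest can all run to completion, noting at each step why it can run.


Deadlocked: W9, W6 and W2.
Key observation: the cycle W9 -> W2 -> W6 -> W9 can never break — each member waits on the next; no other process is dragged down with it.
A valid finishing order for the others: W4, W1, W8.
Verifying each step:
  run W4 (it waits on nothing); releases L14
  run W1 (it waits on nothing); releases L17
  run W8 (all its waits — L17 and L14 — are resolved); releases L10


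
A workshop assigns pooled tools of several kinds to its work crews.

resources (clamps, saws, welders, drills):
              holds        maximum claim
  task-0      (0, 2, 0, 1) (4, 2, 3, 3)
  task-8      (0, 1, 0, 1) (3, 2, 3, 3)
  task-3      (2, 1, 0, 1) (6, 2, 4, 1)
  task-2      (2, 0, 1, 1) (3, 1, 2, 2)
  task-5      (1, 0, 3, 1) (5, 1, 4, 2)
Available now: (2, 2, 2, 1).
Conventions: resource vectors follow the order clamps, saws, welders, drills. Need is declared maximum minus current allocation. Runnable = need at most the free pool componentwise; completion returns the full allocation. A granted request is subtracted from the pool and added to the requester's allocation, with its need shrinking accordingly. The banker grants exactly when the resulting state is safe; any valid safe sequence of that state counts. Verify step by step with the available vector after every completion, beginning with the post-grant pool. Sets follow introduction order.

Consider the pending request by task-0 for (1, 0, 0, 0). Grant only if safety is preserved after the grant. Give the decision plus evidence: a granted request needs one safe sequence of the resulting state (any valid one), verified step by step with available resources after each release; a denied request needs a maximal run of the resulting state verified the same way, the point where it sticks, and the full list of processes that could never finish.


GRANT. The post-grant state is safe; one safe sequence: task-2, task-0, task-5, task-3, task-8.
Key observation: the transfer keeps a workable pool ((1, 2, 2, 1)); task-2 starts the safe sequence.
Step-by-step check of the post-grant state:
  pool = (1, 2, 2, 1)
  task-2 needs (1, 1, 1, 1) <= (1, 2, 2, 1) -> finishes; pool += (2, 0, 1, 1) = (3, 2, 3, 2)
  task-0 needs (3, 0, 3, 2) <= (3, 2, 3, 2) -> finishes; pool += (1, 2, 0, 1) = (4, 4, 3, 3)
  task-5 needs (4, 1, 1, 1) <= (4, 4, 3, 3) -> finishes; pool += (1, 0, 3, 1) = (5, 4, 6, 4)
  task-3 needs (4, 1, 4, 0) <= (5, 4, 6, 4) -> finishes; pool += (2, 1, 0, 1) = (7, 5, 6, 5)
  task-8 needs (3, 1, 3, 2) <= (7, 5, 6, 5) -> finishes; pool += (0, 1, 0, 1) = (7, 6, 6, 6)


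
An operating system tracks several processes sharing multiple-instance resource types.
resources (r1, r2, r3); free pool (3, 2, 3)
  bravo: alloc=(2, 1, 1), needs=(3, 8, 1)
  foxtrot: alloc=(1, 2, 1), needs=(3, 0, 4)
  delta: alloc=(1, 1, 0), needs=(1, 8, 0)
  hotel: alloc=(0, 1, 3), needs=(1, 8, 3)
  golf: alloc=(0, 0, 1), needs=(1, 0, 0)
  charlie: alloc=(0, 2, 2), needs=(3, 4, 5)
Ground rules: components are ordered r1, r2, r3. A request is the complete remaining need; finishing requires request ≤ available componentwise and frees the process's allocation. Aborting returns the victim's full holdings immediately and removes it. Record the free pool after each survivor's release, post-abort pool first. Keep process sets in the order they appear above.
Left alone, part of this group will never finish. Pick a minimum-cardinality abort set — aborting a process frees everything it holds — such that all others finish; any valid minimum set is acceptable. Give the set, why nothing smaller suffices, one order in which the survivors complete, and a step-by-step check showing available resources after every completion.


Abort delta and hotel.
Key observation: aborting delta and hotel returns (1, 2, 3), and bravo — hopeless before — runs at step 4 with the returned capacity in the pool.
No one abort is enough; case by case: bravo alone leaves delta blocked (short on r2); foxtrot alone leaves bravo blocked (short on r2); delta alone leaves bravo blocked (short on r2); hotel alone leaves bravo blocked (short on r2); golf alone leaves bravo blocked (short on r2); charlie alone leaves bravo blocked (short on r2).
One survivor order: golf, charlie, foxtrot, bravo. Check, step by step (post-abort pool first):
  pool = (4, 4, 6)
  golf: need (1, 0, 0) fits (4, 4, 6); releases (0, 0, 1), pool now (4, 4, 7)
  charlie: need (3, 4, 5) fits (4, 4, 7); releases (0, 2, 2), pool now (4, 6, 9)
  foxtrot: need (3, 0, 4) fits (4, 6, 9); releases (1, 2, 1), pool now (5, 8, 10)
  bravo: need (3, 8, 1) fits (5, 8, 10); releases (2, 1, 1), pool now (7, 9, 11)


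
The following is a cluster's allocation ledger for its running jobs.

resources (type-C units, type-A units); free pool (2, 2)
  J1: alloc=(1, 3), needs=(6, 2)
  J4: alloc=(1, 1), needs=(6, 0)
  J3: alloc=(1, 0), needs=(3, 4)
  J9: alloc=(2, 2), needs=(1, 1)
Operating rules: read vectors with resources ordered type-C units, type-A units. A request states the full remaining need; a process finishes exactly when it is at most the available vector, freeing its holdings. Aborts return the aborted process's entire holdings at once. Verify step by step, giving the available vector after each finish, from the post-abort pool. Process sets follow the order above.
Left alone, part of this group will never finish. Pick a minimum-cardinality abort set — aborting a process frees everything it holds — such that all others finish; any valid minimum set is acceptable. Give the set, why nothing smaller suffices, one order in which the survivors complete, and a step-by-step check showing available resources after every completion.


Minimum abort set: J4.
Key observation: aborting J4 returns (1, 1), and J1 — hopeless before — runs at step 3 with the returned capacity in the pool.
No smaller set exists: with zero aborts the deadlock remains.
The survivors complete as J9, J3, J1. Verifying each step (starting from the post-abort pool):
  pool = (3, 3)
  run J9 (needs (1, 1), free (3, 3)); after release of (2, 2) the pool is (5, 5)
  run J3 (needs (3, 4), free (5, 5)); after release of (1, 0) the pool is (6, 5)
  run J1 (needs (6, 2), free (6, 5)); after release of (1, 3) the pool is (7, 8)


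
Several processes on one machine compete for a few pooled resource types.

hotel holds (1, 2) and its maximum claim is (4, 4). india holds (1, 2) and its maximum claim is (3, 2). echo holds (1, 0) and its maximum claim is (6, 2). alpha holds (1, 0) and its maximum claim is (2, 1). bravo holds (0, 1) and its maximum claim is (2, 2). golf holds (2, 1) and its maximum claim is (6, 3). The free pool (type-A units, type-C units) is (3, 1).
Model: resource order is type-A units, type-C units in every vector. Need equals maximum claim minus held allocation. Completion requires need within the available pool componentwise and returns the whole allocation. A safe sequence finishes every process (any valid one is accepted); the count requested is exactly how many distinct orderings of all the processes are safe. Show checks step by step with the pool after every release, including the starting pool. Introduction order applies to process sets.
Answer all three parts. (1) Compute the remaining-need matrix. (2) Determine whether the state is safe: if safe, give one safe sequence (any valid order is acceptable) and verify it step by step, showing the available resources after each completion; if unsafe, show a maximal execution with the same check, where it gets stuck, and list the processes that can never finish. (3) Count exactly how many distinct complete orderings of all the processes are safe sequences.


(1) Remaining need (order type-A units, type-C units):
  hotel: (3, 2)
  india: (2, 0)
  echo: (5, 2)
  alpha: (1, 1)
  bravo: (2, 1)
  golf: (4, 2)
(2) SAFE, for example via the order bravo, india, alpha, golf, echo, hotel.
Key observation: the order's first zero-slack moment is bravo ((2, 1) needed, (3, 1) free — a requested resource with nothing to spare).
Verifying each step:
  pool = (3, 1)
  bravo: need (2, 1) fits (3, 1); releases (0, 1), pool now (3, 2)
  india: need (2, 0) fits (3, 2); releases (1, 2), pool now (4, 4)
  alpha: need (1, 1) fits (4, 4); releases (1, 0), pool now (5, 4)
  golf: need (4, 2) fits (5, 4); releases (2, 1), pool now (7, 5)
  echo: need (5, 2) fits (7, 5); releases (1, 0), pool now (8, 5)
  hotel: need (3, 2) fits (8, 5); releases (1, 2), pool now (9, 7)
(3) The exact count: 186 of the possible complete orderings are safe sequences.


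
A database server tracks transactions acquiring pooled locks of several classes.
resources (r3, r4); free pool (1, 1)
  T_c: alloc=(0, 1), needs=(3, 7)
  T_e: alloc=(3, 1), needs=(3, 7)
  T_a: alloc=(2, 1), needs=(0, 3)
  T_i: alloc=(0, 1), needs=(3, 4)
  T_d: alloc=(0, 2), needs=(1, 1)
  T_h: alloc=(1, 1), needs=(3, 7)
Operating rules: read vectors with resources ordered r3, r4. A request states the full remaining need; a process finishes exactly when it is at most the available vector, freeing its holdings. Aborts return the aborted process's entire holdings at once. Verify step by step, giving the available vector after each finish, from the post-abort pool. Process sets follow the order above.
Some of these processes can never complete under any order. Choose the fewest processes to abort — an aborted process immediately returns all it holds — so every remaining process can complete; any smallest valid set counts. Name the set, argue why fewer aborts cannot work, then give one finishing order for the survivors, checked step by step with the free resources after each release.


The answer: abort T_c and T_h.
Key observation: before aborting T_c and T_h, T_e was permanently blocked — no order could ever run it; afterwards it completes at step 4.
Minimality, checking each single-abort alternative: T_c alone leaves T_e blocked (short on r4); T_e alone leaves T_c blocked (short on r4); T_a alone leaves T_c blocked (short on r4); T_i alone leaves T_c blocked (short on r4); T_d alone leaves T_c blocked (short on r4); T_h alone leaves T_c blocked (short on r4).
One survivor order: T_a, T_d, T_i, T_e. Check, step by step (post-abort pool first):
  pool = (2, 3)
  T_a needs (0, 3) <= (2, 3) -> finishes; pool += (2, 1) = (4, 4)
  T_d needs (1, 1) <= (4, 4) -> finishes; pool += (0, 2) = (4, 6)
  T_i needs (3, 4) <= (4, 6) -> finishes; pool += (0, 1) = (4, 7)
  T_e needs (3, 7) <= (4, 7) -> finishes; pool += (3, 1) = (7, 8)


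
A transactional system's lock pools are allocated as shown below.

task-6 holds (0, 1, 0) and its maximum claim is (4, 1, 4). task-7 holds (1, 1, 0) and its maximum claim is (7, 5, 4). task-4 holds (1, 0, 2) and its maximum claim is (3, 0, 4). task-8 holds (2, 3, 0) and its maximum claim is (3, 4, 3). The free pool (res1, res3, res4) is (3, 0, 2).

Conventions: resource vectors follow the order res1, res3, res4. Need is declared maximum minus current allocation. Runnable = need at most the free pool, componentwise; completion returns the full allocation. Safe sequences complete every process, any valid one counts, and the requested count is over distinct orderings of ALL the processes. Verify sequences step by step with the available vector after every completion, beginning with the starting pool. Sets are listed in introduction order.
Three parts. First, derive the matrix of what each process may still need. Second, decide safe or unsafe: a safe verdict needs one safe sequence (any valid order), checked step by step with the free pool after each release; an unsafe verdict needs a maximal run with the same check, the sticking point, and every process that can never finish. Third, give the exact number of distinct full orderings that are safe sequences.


(1) Outstanding need per process (order res1, res3, res4):
  task-6: (4, 0, 4)
  task-7: (6, 4, 4)
  task-4: (2, 0, 2)
  task-8: (1, 1, 3)
(2) SAFE — a valid safe sequence is task-4, task-6, task-8, task-7.
Key observation: task-4 is the earliest step where a requested resource binds exactly: need (2, 0, 2), pool (3, 0, 2) at its turn.
Step-by-step check:
  pool = (3, 0, 2)
  task-4: need (2, 0, 2) fits (3, 0, 2); releases (1, 0, 2), pool now (4, 0, 4)
  task-6: need (4, 0, 4) fits (4, 0, 4); releases (0, 1, 0), pool now (4, 1, 4)
  task-8: need (1, 1, 3) fits (4, 1, 4); releases (2, 3, 0), pool now (6, 4, 4)
  task-7: need (6, 4, 4) fits (6, 4, 4); releases (1, 1, 0), pool now (7, 5, 4)
(3) Exactly 1 of the possible complete orderings is a safe sequence.


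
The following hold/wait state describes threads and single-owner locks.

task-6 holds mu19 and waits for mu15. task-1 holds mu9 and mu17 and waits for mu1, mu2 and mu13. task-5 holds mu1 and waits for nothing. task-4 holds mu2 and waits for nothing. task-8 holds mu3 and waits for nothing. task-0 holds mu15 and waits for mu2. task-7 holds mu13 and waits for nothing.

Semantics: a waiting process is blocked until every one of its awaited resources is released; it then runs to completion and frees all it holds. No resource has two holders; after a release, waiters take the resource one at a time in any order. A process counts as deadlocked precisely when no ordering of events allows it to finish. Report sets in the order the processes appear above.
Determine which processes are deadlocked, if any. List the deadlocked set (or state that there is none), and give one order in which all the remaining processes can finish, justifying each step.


No process is deadlocked.
Key observation: although several processes wait, no cycle exists — each chain bottoms out at a free runner.
A valid finishing order for the others: task-5, task-4, task-7, task-1, task-0, task-8, task-6.
Verifying each step:
  task-5: no waits; runs immediately, freeing mu1
  task-4: no waits; runs immediately, freeing mu2
  task-7: no waits; runs immediately, freeing mu13
  run task-1 (all its waits — mu1, mu2 and mu13 — are resolved); releases mu9 and mu17
  run task-0 (all its waits — mu2 — are resolved); releases mu15
  task-8: no waits; runs immediately, freeing mu3
  run task-6 (all its waits — mu15 — are resolved); releases mu19


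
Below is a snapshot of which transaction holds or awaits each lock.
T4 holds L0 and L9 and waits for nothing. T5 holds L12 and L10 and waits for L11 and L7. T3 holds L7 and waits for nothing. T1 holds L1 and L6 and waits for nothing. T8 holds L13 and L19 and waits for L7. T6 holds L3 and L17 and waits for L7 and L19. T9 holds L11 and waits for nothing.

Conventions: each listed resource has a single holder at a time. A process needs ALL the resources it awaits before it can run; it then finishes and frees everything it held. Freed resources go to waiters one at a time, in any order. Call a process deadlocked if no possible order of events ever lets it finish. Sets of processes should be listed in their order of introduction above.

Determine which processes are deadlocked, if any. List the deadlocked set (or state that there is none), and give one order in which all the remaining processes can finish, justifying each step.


The deadlocked set is empty.
Key observation: the wait relation is loop-free; peeling off processes with no waits unwinds the whole state.
One completion order for the rest: T3, T9, T8, T1, T5, T6, T4.
Step-by-step check:
  T3: no waits; runs immediately, freeing L7
  T9: no waits; runs immediately, freeing L11
  T8 waits on L7 — all released -> runs and releases L13 and L19
  T1: no waits; runs immediately, freeing L1 and L6
  T5 waits on L11 and L7 — all released -> runs and releases L12 and L10
  T6 waits on L7 and L19 — all released -> runs and releases L3 and L17
  T4: no waits; runs immediately, freeing L0 and L9


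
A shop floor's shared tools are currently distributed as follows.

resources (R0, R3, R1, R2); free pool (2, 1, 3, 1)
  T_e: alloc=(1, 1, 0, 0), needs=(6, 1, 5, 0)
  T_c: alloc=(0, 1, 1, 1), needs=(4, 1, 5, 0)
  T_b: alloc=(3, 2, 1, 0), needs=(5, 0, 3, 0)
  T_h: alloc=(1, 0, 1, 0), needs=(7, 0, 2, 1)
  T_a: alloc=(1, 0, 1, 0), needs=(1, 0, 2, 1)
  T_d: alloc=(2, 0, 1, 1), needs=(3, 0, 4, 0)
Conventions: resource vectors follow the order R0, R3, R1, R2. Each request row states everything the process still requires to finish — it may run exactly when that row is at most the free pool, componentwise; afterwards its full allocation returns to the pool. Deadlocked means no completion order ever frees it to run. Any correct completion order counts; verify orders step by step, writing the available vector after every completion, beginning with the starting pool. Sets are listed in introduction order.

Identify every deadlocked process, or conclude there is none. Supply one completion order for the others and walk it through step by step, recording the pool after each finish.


The deadlocked set is empty.
Key observation: no deadlock: T_a fits now, and the freed resources carry the rest through.
The rest can finish in the order T_a, T_d, T_c, T_b, T_h, T_e. Verifying each step:
  pool = (2, 1, 3, 1)
  run T_a (needs (1, 0, 2, 1), free (2, 1, 3, 1)); after release of (1, 0, 1, 0) the pool is (3, 1, 4, 1)
  run T_d (needs (3, 0, 4, 0), free (3, 1, 4, 1)); after release of (2, 0, 1, 1) the pool is (5, 1, 5, 2)
  run T_c (needs (4, 1, 5, 0), free (5, 1, 5, 2)); after release of (0, 1, 1, 1) the pool is (5, 2, 6, 3)
  run T_b (needs (5, 0, 3, 0), free (5, 2, 6, 3)); after release of (3, 2, 1, 0) the pool is (8, 4, 7, 3)
  run T_h (needs (7, 0, 2, 1), free (8, 4, 7, 3)); after release of (1, 0, 1, 0) the pool is (9, 4, 8, 3)
  run T_e (needs (6, 1, 5, 0), free (9, 4, 8, 3)); after release of (1, 1, 0, 0) the pool is (10, 5, 8, 3)


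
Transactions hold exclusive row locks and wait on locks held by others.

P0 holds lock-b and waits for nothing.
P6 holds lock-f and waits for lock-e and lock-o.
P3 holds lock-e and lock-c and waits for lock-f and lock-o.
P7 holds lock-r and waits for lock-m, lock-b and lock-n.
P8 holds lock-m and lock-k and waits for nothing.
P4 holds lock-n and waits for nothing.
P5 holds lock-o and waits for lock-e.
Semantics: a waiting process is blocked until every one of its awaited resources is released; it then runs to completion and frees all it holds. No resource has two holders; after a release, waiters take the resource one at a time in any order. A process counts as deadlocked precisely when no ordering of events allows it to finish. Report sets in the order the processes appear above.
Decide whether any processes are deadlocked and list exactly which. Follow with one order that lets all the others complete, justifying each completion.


Deadlocked: P6, P3 and P5.
Key observation: the loop P6 -> P3 -> P6 blocks itself forever; P5 is caught in further circular waits.
One completion order for the rest: P8, P4, P0, P7.
Verifying each step:
  P8: no waits; runs immediately, freeing lock-m and lock-k
  P4: no waits; runs immediately, freeing lock-n
  P0: no waits; runs immediately, freeing lock-b
  P7: everything it awaited (lock-m, lock-b and lock-n) is free; runs, freeing lock-r


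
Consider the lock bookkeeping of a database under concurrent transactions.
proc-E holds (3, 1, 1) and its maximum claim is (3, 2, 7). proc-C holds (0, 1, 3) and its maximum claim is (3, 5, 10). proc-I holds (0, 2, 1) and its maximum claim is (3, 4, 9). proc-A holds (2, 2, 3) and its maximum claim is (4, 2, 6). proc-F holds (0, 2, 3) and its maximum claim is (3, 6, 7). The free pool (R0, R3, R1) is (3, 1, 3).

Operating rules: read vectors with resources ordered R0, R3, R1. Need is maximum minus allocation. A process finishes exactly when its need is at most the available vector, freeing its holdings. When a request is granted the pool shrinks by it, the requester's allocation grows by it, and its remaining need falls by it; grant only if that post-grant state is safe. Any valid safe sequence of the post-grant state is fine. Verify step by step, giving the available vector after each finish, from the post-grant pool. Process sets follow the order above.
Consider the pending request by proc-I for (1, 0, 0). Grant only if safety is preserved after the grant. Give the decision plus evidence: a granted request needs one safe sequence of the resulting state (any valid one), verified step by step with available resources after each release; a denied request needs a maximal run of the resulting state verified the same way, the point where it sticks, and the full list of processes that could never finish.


GRANT. The post-grant state is safe; one safe sequence: proc-A, proc-E, proc-F, proc-I, proc-C.
Key observation: post-grant, (2, 1, 3) remains, and an order beginning with proc-A completes everyone.
Step-by-step check of the post-grant state:
  pool = (2, 1, 3)
  run proc-A (needs (2, 0, 3), free (2, 1, 3)); after release of (2, 2, 3) the pool is (4, 3, 6)
  run proc-E (needs (0, 1, 6), free (4, 3, 6)); after release of (3, 1, 1) the pool is (7, 4, 7)
  run proc-F (needs (3, 4, 4), free (7, 4, 7)); after release of (0, 2, 3) the pool is (7, 6, 10)
  run proc-I (needs (2, 2, 8), free (7, 6, 10)); after release of (1, 2, 1) the pool is (8, 8, 11)
  run proc-C (needs (3, 4, 7), free (8, 8, 11)); after release of (0, 1, 3) the pool is (8, 9, 14)


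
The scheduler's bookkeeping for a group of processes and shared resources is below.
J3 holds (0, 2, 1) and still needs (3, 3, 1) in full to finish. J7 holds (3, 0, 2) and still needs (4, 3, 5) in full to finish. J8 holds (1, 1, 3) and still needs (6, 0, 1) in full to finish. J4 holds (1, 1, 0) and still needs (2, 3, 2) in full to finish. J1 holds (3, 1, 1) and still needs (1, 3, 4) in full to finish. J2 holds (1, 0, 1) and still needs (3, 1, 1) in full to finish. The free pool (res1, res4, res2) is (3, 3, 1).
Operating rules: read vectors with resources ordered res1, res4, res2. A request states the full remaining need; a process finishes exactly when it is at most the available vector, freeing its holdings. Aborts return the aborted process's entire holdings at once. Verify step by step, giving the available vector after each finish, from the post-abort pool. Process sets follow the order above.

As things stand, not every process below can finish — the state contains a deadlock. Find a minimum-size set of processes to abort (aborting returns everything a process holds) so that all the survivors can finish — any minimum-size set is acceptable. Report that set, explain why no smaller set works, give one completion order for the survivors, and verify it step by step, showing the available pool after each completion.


Abort J1.
Key observation: no ordering could ever have run J8 before the abort of J1; with (3, 1, 1) back in the pool it fits at step 1.
No smaller set exists: with zero aborts the deadlock remains.
The survivors complete as J8, J2, J3, J7, J4. Walking it through (starting from the post-abort pool):
  pool = (6, 4, 2)
  J8: need (6, 0, 1) fits (6, 4, 2); releases (1, 1, 3), pool now (7, 5, 5)
  J2: need (3, 1, 1) fits (7, 5, 5); releases (1, 0, 1), pool now (8, 5, 6)
  J3: need (3, 3, 1) fits (8, 5, 6); releases (0, 2, 1), pool now (8, 7, 7)
  J7: need (4, 3, 5) fits (8, 7, 7); releases (3, 0, 2), pool now (11, 7, 9)
  J4: need (2, 3, 2) fits (11, 7, 9); releases (1, 1, 0), pool now (12, 8, 9)


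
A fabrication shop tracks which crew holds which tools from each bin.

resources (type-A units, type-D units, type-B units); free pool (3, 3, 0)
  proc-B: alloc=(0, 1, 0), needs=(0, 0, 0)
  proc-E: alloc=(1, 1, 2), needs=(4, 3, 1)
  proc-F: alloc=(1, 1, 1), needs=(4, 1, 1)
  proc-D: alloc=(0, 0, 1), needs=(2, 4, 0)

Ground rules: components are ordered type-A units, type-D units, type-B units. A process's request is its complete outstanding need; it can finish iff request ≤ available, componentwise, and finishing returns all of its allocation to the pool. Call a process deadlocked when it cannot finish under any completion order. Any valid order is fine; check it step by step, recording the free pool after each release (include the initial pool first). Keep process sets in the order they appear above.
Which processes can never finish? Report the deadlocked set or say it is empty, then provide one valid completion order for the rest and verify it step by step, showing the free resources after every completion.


Deadlocked set: proc-E and proc-F.
Key observation: the pool after proc-B, proc-D is (3, 4, 1); every surviving request exceeds it in type-A units, so progress ends there.
The rest can finish in the order proc-B, proc-D. Step-by-step check:
  pool = (3, 3, 0)
  proc-B: need (0, 0, 0) fits (3, 3, 0); releases (0, 1, 0), pool now (3, 4, 0)
  proc-D: need (2, 4, 0) fits (3, 4, 0); releases (0, 0, 1), pool now (3, 4, 1)
The stuck group stays short no matter what:
  proc-E still needs (4, 3, 1) but only (3, 4, 1) is free — short on type-A units
  proc-F still needs (4, 1, 1) but only (3, 4, 1) is free — short on type-A units


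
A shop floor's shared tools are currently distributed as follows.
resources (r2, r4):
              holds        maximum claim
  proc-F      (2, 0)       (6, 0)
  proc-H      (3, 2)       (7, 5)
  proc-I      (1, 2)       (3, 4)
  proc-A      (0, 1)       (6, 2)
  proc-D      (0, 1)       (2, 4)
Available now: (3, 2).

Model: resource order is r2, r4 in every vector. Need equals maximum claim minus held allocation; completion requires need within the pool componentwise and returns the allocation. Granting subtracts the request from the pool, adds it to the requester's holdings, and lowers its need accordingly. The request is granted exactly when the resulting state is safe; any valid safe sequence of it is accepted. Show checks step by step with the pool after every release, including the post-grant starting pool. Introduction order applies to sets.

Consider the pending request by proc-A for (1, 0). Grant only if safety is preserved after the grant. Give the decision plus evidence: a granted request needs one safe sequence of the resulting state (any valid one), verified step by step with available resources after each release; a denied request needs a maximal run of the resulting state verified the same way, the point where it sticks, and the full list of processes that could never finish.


DENY: after the grant no complete ordering would exist.
Key observation: no order helps: past proc-I, proc-D, the free pool tops out at (3, 5), below what each blocked process needs in r2.
On the post-grant state, proc-I, proc-D is a maximal run — nothing extends it. Check, step by step:
  pool = (2, 2)
  proc-I: need (2, 2) fits (2, 2); releases (1, 2), pool now (3, 4)
  proc-D: need (2, 3) fits (3, 4); releases (0, 1), pool now (3, 5)
  blocked: proc-F wants (4, 0), pool (3, 5) — not enough r2
  blocked: proc-H wants (4, 3), pool (3, 5) — not enough r2
  blocked: proc-A wants (5, 1), pool (3, 5) — not enough r2
Had the request been granted, proc-F, proc-H and proc-A could never finish.


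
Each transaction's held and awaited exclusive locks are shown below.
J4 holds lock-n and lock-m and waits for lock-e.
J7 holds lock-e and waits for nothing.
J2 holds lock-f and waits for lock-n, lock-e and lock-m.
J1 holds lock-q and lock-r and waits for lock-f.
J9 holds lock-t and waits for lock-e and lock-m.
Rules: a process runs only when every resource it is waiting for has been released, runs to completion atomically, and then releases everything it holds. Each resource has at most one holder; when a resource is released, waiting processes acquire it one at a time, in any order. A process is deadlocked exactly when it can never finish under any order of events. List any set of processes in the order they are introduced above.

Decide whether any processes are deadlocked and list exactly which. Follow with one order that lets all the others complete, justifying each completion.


The deadlocked set is empty.
Key observation: the wait relation is loop-free; peeling off processes with no waits unwinds the whole state.
One completion order for the rest: J7, J4, J2, J1, J9.
Verifying each step:
  run J7 (it waits on nothing); releases lock-e
  J4: everything it awaited (lock-e) is free; runs, freeing lock-n and lock-m
  J2: everything it awaited (lock-n, lock-e and lock-m) is free; runs, freeing lock-f
  J1: everything it awaited (lock-f) is free; runs, freeing lock-q and lock-r
  J9: everything it awaited (lock-e and lock-m) is free; runs, freeing lock-t


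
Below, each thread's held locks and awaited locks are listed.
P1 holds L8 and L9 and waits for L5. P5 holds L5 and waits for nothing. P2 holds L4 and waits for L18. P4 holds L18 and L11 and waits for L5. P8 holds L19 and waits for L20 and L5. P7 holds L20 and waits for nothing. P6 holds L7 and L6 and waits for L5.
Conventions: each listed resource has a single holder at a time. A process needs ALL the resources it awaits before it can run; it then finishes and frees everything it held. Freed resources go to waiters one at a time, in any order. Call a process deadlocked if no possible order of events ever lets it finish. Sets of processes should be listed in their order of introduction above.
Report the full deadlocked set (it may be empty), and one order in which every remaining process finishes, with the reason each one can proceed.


Nothing here is deadlocked.
Key observation: all waits point, directly or indirectly, at processes that can finish, so nothing is permanently blocked.
A valid finishing order for the others: P5, P4, P7, P2, P8, P6, P1.
Walking it through:
  P5: no waits; runs immediately, freeing L5
  P4 waits on L5 — all released -> runs and releases L18 and L11
  P7: no waits; runs immediately, freeing L20
  P2 waits on L18 — all released -> runs and releases L4
  P8 waits on L20 and L5 — all released -> runs and releases L19
  P6 waits on L5 — all released -> runs and releases L7 and L6
  P1 waits on L5 — all released -> runs and releases L8 and L9


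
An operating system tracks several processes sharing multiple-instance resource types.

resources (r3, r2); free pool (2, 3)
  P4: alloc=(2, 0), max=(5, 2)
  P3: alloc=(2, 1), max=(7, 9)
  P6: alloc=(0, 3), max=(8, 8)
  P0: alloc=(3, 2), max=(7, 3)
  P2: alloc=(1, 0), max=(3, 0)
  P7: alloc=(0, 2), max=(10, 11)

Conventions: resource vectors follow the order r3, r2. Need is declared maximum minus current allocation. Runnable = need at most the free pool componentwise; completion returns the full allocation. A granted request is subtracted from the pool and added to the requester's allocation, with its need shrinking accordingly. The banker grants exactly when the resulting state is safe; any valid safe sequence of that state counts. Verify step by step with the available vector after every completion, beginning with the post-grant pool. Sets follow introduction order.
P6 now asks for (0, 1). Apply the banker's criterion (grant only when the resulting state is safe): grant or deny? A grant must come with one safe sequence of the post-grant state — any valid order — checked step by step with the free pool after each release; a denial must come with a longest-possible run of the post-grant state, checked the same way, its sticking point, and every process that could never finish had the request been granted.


GRANT: granting preserves safety; a valid post-grant sequence is P2, P4, P0, P6, P3, P7.
Key observation: even at the reduced pool (2, 2), P2 fits immediately, so safety survives the grant.
Verifying the post-grant state step by step:
  pool = (2, 2)
  run P2 (needs (2, 0), free (2, 2)); after release of (1, 0) the pool is (3, 2)
  run P4 (needs (3, 2), free (3, 2)); after release of (2, 0) the pool is (5, 2)
  run P0 (needs (4, 1), free (5, 2)); after release of (3, 2) the pool is (8, 4)
  run P6 (needs (8, 4), free (8, 4)); after release of (0, 4) the pool is (8, 8)
  run P3 (needs (5, 8), free (8, 8)); after release of (2, 1) the pool is (10, 9)
  run P7 (needs (10, 9), free (10, 9)); after release of (0, 2) the pool is (10, 11)


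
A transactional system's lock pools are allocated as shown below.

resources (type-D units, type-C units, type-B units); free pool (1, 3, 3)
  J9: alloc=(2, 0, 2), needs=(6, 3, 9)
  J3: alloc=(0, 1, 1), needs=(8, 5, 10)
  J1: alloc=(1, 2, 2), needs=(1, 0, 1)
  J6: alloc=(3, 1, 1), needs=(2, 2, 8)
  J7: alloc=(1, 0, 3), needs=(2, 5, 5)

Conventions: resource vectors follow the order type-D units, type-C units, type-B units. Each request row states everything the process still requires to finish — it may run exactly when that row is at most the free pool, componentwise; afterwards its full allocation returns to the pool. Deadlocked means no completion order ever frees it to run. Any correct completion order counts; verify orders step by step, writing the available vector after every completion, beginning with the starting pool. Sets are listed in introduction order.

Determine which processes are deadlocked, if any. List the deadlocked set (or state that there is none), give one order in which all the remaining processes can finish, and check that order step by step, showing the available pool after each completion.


The deadlocked set is empty.
Key observation: no deadlock: J1 fits now, and the freed resources carry the rest through.
A valid finishing order for the others: J1, J7, J6, J9, J3. Walking it through:
  pool = (1, 3, 3)
  J1: need (1, 0, 1) fits (1, 3, 3); releases (1, 2, 2), pool now (2, 5, 5)
  J7: need (2, 5, 5) fits (2, 5, 5); releases (1, 0, 3), pool now (3, 5, 8)
  J6: need (2, 2, 8) fits (3, 5, 8); releases (3, 1, 1), pool now (6, 6, 9)
  J9: need (6, 3, 9) fits (6, 6, 9); releases (2, 0, 2), pool now (8, 6, 11)
  J3: need (8, 5, 10) fits (8, 6, 11); releases (0, 1, 1), pool now (8, 7, 12)
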